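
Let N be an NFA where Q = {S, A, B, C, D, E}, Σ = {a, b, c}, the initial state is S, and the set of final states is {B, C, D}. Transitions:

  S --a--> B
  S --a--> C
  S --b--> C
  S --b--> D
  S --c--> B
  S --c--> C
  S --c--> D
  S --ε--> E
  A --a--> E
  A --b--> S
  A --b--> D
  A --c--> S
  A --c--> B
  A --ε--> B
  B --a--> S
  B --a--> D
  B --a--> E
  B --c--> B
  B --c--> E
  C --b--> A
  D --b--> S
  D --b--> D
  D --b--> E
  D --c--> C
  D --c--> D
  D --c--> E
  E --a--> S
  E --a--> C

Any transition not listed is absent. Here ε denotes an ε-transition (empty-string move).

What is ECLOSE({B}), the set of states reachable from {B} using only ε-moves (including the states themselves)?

{B}

Begin with {B}.
No ε-moves leave this set, so the closure equals the set itself.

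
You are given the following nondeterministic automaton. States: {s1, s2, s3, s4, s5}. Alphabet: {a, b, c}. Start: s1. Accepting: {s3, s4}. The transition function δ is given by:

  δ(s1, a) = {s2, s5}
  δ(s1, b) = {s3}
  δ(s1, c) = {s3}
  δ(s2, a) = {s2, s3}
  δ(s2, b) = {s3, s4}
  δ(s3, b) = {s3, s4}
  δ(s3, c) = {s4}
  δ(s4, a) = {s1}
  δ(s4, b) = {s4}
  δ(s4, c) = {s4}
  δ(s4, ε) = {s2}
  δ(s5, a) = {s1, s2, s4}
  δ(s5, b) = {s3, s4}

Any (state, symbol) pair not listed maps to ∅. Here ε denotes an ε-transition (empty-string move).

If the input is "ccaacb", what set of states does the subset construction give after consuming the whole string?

{s2, s3, s4}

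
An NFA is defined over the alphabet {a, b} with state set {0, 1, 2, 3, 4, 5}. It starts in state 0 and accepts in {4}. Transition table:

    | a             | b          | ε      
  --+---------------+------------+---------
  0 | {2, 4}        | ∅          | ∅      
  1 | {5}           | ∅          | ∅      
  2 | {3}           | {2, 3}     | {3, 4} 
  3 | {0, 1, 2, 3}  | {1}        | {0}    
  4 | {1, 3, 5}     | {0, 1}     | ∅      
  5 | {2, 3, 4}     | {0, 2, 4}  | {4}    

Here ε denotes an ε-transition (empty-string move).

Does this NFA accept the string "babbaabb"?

Start in {0}.
Read 'b': {0} → ∅.
The set is empty and remains empty for the remaining 7 symbols.
The final set ∅ contains no accepting state.

No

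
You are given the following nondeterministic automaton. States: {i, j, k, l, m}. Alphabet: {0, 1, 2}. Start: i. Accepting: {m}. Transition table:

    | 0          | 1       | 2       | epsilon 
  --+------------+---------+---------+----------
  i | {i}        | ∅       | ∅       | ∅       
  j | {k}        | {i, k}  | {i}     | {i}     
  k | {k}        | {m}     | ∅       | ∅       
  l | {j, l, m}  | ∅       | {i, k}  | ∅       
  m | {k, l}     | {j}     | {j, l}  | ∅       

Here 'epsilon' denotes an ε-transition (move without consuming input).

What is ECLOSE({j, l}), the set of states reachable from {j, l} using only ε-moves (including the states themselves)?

Begin with {j, l}.
ε-move j → i; add i.

{i, j, l}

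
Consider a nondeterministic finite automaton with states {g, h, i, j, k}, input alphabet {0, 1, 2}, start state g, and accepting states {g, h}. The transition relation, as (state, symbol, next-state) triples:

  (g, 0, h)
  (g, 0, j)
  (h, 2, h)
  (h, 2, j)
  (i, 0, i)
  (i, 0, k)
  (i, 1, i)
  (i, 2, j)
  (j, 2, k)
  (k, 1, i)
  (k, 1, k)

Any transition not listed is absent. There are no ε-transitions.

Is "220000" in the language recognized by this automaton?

No

Start in {g}.
Read '2': g→∅; now ∅.
The set is empty and remains empty for the remaining 5 symbols.
The final set ∅ contains no accepting state.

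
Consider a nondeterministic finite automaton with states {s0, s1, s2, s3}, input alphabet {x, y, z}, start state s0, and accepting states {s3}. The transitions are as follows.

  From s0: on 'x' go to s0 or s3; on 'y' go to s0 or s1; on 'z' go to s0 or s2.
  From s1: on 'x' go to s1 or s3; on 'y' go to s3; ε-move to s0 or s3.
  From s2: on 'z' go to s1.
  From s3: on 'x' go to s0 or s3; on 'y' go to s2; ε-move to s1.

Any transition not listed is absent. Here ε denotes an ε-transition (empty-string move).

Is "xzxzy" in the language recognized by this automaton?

Start in {s0}.
Read 'x': s0→{s0, s3}; union {s0, s3}; ε-closure = {s0, s1, s3}.
Read 'z': s0→{s0, s2}, s1→∅, s3→∅; now {s0, s2}.
Read 'x': s0→{s0, s3}, s2→∅; union {s0, s3}; ε-closure = {s0, s1, s3}.
Read 'z': s0→{s0, s2}, s1→∅, s3→∅; now {s0, s2}.
Read 'y': s0→{s0, s1}, s2→∅; union {s0, s1}; ε-closure = {s0, s1, s3}.
The final set {s0, s1, s3} contains the accepting state s3.

Yes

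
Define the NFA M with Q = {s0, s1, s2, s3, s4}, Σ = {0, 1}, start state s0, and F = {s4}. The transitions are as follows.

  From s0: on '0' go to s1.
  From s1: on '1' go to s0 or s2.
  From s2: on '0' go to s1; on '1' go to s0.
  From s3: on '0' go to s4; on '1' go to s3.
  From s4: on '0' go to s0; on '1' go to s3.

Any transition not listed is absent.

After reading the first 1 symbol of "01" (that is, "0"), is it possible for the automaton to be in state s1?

Start in {s0}.
Read '0': {s0} → {s1}.
State s1 is in {s1}.

Yes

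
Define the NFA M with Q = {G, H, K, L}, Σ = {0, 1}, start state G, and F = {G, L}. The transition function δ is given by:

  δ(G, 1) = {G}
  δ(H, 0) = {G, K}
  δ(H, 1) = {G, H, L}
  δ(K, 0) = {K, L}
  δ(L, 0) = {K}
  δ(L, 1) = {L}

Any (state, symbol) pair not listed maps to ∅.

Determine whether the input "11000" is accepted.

Start in {G}.
Read '1': {G} → {G}.
Read '1': {G} → {G}.
Read '0': {G} → ∅.
The set is empty and remains empty for the remaining 2 symbols.
The final set ∅ contains no accepting state.

No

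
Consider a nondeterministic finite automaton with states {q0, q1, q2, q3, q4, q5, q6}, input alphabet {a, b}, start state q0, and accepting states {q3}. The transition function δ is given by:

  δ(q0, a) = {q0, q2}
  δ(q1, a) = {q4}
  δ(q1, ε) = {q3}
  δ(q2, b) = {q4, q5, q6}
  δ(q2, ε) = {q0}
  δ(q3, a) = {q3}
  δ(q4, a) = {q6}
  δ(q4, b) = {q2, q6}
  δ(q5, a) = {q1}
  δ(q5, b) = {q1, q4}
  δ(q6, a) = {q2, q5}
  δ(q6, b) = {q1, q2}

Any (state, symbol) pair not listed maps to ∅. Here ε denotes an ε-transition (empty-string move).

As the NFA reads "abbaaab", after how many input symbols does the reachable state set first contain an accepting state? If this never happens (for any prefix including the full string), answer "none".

3

Start in {q0}.
Read 'a': {q0} → {q0, q2}.
Read 'b': {q0, q2} → {q4, q5, q6}.
Read 'b': {q4, q5, q6} → {q0, q1, q2, q3, q4, q6}.
None of the earlier sets intersect F, but {q0, q1, q2, q3, q4, q6} does.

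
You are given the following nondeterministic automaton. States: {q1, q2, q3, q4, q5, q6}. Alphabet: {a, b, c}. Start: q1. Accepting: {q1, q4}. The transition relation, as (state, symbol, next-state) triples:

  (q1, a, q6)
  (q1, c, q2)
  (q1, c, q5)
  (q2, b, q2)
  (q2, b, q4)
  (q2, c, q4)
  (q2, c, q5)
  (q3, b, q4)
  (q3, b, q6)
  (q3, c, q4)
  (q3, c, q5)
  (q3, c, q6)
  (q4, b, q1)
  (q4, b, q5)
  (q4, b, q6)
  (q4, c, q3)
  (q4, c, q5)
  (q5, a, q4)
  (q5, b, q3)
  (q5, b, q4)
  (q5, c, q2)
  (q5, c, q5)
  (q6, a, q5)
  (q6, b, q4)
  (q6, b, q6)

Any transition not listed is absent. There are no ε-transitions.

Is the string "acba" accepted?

No

Start in {q1}.
Read 'a': {q1} → {q6}.
Read 'c': {q6} → ∅.
The set is empty and remains empty for the remaining 2 symbols.
The final set ∅ contains no accepting state.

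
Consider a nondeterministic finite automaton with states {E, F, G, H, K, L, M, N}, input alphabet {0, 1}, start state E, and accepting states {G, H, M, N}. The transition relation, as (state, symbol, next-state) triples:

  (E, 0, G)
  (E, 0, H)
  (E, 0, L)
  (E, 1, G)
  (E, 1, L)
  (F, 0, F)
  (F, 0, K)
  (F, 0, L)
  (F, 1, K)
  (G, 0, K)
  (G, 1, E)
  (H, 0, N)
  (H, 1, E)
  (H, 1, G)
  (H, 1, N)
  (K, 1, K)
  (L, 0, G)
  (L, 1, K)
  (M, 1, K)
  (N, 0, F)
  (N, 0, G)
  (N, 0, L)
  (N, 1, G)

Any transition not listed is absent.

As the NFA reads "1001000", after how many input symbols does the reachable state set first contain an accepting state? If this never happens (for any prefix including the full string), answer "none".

Start in {E}.
Read '1': E→{G, L}; now {G, L}.
None of the earlier sets intersect F, but {G, L} does.

1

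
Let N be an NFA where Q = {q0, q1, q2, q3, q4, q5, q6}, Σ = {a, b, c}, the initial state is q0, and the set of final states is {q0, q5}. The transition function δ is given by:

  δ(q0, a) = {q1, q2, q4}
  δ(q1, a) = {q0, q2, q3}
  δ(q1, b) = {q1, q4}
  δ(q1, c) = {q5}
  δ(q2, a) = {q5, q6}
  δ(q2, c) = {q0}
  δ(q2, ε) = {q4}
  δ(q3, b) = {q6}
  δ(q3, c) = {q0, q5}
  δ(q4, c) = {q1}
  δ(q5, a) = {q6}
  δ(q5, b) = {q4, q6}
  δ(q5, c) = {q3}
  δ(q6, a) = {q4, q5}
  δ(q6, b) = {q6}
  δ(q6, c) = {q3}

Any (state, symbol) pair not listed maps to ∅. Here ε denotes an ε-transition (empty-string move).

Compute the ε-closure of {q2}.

{q2, q4}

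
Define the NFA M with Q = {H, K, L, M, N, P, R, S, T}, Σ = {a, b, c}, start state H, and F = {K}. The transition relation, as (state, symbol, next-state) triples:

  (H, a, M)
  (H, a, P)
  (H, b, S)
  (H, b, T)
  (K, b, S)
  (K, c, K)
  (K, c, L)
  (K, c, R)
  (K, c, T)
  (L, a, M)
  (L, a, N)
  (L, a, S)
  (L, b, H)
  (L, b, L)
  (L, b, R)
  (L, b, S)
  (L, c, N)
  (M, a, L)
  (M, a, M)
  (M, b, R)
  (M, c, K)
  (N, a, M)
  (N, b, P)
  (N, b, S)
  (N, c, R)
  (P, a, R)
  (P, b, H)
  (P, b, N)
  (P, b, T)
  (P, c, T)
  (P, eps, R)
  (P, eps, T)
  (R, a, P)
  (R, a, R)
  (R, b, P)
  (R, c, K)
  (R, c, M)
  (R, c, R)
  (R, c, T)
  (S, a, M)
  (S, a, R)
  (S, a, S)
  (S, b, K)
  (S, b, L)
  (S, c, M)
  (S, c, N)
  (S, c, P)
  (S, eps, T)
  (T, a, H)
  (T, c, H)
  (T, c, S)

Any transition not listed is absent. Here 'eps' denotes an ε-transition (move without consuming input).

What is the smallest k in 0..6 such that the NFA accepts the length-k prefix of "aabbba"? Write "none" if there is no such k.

4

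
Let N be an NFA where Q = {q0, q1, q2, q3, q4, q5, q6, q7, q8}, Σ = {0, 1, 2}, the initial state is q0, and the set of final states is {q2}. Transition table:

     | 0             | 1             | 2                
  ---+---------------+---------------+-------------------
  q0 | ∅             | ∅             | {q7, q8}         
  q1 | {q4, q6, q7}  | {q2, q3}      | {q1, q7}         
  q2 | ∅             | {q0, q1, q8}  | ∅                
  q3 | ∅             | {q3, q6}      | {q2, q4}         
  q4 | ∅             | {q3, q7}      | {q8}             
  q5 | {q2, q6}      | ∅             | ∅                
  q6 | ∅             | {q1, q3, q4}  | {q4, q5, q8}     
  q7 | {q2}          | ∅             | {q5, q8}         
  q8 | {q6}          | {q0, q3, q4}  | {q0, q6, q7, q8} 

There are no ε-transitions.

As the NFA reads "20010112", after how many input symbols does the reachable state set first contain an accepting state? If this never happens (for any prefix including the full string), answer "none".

2

Start in {q0}.
Read '2': q0→{q7, q8}; now {q7, q8}.
Read '0': q7→{q2}, q8→{q6}; now {q2, q6}.
None of the earlier sets intersect F, but {q2, q6} does.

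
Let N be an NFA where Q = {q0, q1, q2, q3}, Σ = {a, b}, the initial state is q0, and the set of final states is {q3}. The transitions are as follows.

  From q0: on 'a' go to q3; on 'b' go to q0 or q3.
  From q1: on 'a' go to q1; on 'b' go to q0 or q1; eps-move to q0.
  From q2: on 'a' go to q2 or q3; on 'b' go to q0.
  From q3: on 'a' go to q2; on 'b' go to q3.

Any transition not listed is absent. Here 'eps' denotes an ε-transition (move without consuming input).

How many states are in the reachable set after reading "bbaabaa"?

Start in {q0}.
Read 'b': q0→{q0, q3}; now {q0, q3}.
Read 'b': q0→{q0, q3}, q3→{q3}; now {q0, q3}.
Read 'a': q0→{q3}, q3→{q2}; now {q2, q3}.
Read 'a': q2→{q2, q3}, q3→{q2}; now {q2, q3}.
Read 'b': q2→{q0}, q3→{q3}; now {q0, q3}.
Read 'a': q0→{q3}, q3→{q2}; now {q2, q3}.
Read 'a': q2→{q2, q3}, q3→{q2}; now {q2, q3}.
That set has 2 states.

2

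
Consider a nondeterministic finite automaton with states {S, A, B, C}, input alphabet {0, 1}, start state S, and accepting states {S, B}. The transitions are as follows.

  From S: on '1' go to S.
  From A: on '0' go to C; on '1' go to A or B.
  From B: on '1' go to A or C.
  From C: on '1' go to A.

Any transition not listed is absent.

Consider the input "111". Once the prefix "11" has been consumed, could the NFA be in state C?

No

Start in {S}.
Read '1': S→{S}; now {S}.
Read '1': S→{S}; now {S}.
State C is not in {S}.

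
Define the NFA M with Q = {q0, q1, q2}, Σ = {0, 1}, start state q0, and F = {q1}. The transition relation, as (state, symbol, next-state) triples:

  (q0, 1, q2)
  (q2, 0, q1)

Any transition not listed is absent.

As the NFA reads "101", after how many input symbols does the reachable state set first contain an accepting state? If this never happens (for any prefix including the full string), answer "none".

Start in {q0}.
Read '1': q0→{q2}; now {q2}.
Read '0': q2→{q1}; now {q1}.
None of the earlier sets intersect F, but {q1} does.

2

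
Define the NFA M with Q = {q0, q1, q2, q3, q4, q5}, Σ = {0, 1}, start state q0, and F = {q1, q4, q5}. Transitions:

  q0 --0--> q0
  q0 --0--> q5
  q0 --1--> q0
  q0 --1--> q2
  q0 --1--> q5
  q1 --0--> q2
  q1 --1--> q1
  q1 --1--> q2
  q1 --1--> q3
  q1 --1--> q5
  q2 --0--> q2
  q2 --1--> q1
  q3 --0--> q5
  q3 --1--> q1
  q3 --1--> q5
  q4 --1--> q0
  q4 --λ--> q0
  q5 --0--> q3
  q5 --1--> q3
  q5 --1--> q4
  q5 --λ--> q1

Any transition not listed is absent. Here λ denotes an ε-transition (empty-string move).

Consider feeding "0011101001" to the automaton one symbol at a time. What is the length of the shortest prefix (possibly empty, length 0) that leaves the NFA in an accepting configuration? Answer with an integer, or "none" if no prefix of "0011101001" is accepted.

1

Start in {q0}.
Read '0': q0→{q0, q5}; union {q0, q5}; ε-closure = {q0, q1, q5}.
None of the earlier sets intersect F, but {q0, q1, q5} does.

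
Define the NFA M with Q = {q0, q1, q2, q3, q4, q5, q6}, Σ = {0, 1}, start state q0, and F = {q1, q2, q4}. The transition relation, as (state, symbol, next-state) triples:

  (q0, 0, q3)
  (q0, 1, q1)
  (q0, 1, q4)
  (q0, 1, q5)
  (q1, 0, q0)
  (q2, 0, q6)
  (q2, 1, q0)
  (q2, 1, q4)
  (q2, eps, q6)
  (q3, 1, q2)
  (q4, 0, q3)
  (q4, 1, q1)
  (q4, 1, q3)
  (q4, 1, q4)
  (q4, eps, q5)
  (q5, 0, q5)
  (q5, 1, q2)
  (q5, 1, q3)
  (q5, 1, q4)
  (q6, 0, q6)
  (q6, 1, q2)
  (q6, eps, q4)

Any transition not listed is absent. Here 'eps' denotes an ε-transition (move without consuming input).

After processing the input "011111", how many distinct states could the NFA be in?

Start in {q0}.
Read '0': {q0} → {q3}.
Read '1': {q3} → {q2, q4, q5, q6}.
Read '1': {q2, q4, q5, q6} → {q0, q1, q2, q3, q4, q5, q6}.
Read '1': {q0, q1, q2, q3, q4, q5, q6} → {q0, q1, q2, q3, q4, q5, q6}.
Read '1': {q0, q1, q2, q3, q4, q5, q6} → {q0, q1, q2, q3, q4, q5, q6}.
Read '1': {q0, q1, q2, q3, q4, q5, q6} → {q0, q1, q2, q3, q4, q5, q6}.
That set has 7 states.

7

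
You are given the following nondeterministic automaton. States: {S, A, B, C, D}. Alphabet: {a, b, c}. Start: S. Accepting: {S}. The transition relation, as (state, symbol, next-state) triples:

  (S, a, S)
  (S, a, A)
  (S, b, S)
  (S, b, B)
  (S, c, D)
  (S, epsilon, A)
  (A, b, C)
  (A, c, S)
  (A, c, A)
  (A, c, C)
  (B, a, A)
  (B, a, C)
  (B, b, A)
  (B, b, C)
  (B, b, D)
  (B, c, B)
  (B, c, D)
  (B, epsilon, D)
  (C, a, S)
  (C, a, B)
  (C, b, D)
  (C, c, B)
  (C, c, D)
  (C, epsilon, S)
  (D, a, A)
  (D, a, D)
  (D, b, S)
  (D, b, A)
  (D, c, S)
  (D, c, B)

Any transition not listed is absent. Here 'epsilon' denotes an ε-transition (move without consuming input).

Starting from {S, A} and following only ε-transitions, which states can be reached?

{S, A}

Begin with {S, A}.
No ε-moves leave this set, so the closure equals the set itself.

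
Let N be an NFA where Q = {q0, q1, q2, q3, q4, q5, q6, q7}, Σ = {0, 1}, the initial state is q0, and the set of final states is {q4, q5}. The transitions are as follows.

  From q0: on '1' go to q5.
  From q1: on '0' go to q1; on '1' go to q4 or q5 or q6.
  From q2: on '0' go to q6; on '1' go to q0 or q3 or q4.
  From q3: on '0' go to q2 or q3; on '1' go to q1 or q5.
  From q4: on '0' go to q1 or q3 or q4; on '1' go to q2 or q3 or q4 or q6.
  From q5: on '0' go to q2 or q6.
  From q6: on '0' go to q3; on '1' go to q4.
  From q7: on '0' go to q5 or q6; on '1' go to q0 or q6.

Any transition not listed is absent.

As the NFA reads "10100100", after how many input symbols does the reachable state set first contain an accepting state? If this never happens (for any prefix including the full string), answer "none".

Start in {q0}.
Read '1': {q0} → {q5}.
None of the earlier sets intersect F, but {q5} does.

1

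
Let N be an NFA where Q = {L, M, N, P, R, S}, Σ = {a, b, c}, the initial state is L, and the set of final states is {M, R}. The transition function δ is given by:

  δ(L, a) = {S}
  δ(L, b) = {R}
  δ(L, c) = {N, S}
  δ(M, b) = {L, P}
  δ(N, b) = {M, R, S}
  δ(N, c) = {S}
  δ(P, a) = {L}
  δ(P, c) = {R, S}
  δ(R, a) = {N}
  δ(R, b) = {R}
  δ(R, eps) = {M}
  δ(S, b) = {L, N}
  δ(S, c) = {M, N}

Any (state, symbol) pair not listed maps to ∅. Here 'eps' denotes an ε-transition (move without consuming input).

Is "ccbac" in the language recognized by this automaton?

Yes

Start in {L}.
Read 'c': L→{N, S}; now {N, S}.
Read 'c': N→{S}, S→{M, N}; now {M, N, S}.
Read 'b': M→{L, P}, N→{M, R, S}, S→{L, N}; now {L, M, N, P, R, S}.
Read 'a': L→{S}, M→∅, N→∅, P→{L}, R→{N}, S→∅; now {L, N, S}.
Read 'c': L→{N, S}, N→{S}, S→{M, N}; now {M, N, S}.
The final set {M, N, S} contains the accepting state M.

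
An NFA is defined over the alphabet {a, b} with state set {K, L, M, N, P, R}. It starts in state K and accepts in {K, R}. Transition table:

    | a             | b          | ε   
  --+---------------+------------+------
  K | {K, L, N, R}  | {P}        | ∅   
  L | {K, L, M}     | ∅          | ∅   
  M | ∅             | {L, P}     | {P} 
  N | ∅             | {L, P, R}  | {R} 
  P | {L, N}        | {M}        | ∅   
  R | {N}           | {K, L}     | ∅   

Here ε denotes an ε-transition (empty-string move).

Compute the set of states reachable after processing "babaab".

Start in {K}.
Read 'b': K→{P}; now {P}.
Read 'a': P→{L, N}; union {L, N}; ε-closure = {L, N, R}.
Read 'b': L→∅, N→{L, P, R}, R→{K, L}; now {K, L, P, R}.
Read 'a': K→{K, L, N, R}, L→{K, L, M}, P→{L, N}, R→{N}; union {K, L, M, N, R}; ε-closure = {K, L, M, N, P, R}.
Read 'a': K→{K, L, N, R}, L→{K, L, M}, M→∅, N→∅, P→{L, N}, R→{N}; union {K, L, M, N, R}; ε-closure = {K, L, M, N, P, R}.
Read 'b': K→{P}, L→∅, M→{L, P}, N→{L, P, R}, P→{M}, R→{K, L}; now {K, L, M, P, R}.

{K, L, M, P, R}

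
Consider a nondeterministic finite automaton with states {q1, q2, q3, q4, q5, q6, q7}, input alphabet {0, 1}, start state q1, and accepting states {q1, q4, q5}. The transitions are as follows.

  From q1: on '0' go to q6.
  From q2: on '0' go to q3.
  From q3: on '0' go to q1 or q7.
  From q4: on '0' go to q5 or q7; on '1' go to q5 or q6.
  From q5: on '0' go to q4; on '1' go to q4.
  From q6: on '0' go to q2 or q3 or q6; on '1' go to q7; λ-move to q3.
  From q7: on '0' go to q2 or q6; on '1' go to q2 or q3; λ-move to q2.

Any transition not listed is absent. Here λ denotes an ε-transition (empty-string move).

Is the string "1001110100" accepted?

No

Start in {q1}.
Read '1': q1→∅; now ∅.
The set is empty and remains empty for the remaining 9 symbols.
The final set ∅ contains no accepting state.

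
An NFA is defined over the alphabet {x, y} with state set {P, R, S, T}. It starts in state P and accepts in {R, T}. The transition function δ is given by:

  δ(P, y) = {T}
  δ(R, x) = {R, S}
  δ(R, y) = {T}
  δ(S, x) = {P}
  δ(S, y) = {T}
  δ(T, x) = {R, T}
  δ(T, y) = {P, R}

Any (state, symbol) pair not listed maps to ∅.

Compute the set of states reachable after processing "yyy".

Start in {P}.
Read 'y': P→{T}; now {T}.
Read 'y': T→{P, R}; now {P, R}.
Read 'y': P→{T}, R→{T}; now {T}.

{T}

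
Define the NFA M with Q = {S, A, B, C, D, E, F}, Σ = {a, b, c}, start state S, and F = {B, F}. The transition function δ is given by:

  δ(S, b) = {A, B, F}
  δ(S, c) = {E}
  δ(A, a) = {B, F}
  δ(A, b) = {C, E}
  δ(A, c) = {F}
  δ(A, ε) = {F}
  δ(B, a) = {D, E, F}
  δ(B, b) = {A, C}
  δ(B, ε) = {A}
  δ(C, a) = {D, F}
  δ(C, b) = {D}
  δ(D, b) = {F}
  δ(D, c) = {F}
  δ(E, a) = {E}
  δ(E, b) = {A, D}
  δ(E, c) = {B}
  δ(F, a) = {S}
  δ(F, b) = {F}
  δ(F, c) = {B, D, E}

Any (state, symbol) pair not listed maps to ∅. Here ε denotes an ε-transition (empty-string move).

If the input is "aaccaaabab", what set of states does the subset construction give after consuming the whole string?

∅

Start in {S}.
Read 'a': {S} → ∅.
The set is empty and remains empty for the remaining 9 symbols.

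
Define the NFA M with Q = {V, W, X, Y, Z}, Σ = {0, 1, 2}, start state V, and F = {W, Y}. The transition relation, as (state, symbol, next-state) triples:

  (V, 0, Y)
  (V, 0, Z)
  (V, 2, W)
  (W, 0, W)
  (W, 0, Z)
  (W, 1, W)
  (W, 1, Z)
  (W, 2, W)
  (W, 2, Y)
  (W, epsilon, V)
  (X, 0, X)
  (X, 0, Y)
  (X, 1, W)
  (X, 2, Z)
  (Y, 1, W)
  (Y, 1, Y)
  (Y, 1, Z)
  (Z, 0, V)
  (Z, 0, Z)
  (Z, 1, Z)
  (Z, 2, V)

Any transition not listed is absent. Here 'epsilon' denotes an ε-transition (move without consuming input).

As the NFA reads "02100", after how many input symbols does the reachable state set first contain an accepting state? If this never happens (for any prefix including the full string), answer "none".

1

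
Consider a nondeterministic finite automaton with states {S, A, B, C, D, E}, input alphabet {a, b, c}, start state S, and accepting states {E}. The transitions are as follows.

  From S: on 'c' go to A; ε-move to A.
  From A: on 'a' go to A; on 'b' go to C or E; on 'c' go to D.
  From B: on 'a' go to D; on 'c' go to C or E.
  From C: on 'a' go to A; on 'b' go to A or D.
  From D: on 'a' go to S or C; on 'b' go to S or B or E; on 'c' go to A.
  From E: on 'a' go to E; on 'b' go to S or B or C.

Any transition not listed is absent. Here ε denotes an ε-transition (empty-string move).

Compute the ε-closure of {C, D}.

{C, D}

Begin with {C, D}.
No ε-moves leave this set, so the closure equals the set itself.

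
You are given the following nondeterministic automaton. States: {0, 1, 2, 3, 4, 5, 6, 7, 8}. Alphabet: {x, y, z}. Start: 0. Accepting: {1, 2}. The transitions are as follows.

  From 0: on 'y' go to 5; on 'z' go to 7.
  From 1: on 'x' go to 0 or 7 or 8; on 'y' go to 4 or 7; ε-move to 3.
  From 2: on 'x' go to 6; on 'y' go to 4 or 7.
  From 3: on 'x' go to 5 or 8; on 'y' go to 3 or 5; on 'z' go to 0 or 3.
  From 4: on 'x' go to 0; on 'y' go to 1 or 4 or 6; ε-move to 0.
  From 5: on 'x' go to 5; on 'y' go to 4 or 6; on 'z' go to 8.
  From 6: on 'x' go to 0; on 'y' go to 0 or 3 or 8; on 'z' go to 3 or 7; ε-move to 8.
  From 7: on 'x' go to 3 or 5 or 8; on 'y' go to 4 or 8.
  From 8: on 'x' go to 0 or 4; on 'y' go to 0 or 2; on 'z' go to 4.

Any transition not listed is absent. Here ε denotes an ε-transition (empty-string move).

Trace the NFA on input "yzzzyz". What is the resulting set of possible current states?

{0, 4, 7}

Start in {0}.
Read 'y': 0→{5}; now {5}.
Read 'z': 5→{8}; now {8}.
Read 'z': 8→{4}; union {4}; ε-closure = {0, 4}.
Read 'z': 0→{7}, 4→∅; now {7}.
Read 'y': 7→{4, 8}; union {4, 8}; ε-closure = {0, 4, 8}.
Read 'z': 0→{7}, 4→∅, 8→{4}; union {4, 7}; ε-closure = {0, 4, 7}.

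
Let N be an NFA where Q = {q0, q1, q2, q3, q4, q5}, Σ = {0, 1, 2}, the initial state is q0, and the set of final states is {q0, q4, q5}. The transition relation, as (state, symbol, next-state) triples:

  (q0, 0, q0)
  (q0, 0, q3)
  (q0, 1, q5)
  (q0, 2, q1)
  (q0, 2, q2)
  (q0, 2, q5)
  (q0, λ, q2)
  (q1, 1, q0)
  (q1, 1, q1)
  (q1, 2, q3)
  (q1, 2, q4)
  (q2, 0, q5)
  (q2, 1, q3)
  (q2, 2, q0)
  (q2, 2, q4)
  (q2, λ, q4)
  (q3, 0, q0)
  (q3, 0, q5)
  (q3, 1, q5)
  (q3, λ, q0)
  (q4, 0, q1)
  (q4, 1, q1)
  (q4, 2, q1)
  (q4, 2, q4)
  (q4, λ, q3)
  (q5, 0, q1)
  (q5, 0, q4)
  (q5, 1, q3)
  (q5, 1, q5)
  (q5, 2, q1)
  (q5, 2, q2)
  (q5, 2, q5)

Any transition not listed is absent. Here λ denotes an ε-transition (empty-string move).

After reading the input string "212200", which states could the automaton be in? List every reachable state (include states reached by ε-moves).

Start: ε-closure({q0}) = {q0, q2, q3, q4}.
Read '2': q0→{q1, q2, q5}, q2→{q0, q4}, q3→∅, q4→{q1, q4}; union {q0, q1, q2, q4, q5}; ε-closure = {q0, q1, q2, q3, q4, q5}.
Read '1': q0→{q5}, q1→{q0, q1}, q2→{q3}, q3→{q5}, q4→{q1}, q5→{q3, q5}; union {q0, q1, q3, q5}; ε-closure = {q0, q1, q2, q3, q4, q5}.
Read '2': q0→{q1, q2, q5}, q1→{q3, q4}, q2→{q0, q4}, q3→∅, q4→{q1, q4}, q5→{q1, q2, q5}; now {q0, q1, q2, q3, q4, q5}.
Read '2': q0→{q1, q2, q5}, q1→{q3, q4}, q2→{q0, q4}, q3→∅, q4→{q1, q4}, q5→{q1, q2, q5}; now {q0, q1, q2, q3, q4, q5}.
Read '0': q0→{q0, q3}, q1→∅, q2→{q5}, q3→{q0, q5}, q4→{q1}, q5→{q1, q4}; union {q0, q1, q3, q4, q5}; ε-closure = {q0, q1, q2, q3, q4, q5}.
Read '0': q0→{q0, q3}, q1→∅, q2→{q5}, q3→{q0, q5}, q4→{q1}, q5→{q1, q4}; union {q0, q1, q3, q4, q5}; ε-closure = {q0, q1, q2, q3, q4, q5}.

{q0, q1, q2, q3, q4, q5}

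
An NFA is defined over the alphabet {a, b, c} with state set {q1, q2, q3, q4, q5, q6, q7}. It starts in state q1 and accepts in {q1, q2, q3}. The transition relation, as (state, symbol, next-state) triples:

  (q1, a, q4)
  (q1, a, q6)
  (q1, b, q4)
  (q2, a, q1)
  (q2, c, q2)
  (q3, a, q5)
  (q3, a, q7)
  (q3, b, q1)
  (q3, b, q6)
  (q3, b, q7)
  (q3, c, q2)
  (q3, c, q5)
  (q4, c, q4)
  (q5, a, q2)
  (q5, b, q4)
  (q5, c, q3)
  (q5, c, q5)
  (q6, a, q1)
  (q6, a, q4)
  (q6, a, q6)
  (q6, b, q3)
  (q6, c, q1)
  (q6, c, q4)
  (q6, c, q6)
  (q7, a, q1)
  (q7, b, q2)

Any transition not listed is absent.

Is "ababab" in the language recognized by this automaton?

Start in {q1}.
Read 'a': {q1} → {q4, q6}.
Read 'b': {q4, q6} → {q3}.
Read 'a': {q3} → {q5, q7}.
Read 'b': {q5, q7} → {q2, q4}.
Read 'a': {q2, q4} → {q1}.
Read 'b': {q1} → {q4}.
The final set {q4} contains no accepting state.

No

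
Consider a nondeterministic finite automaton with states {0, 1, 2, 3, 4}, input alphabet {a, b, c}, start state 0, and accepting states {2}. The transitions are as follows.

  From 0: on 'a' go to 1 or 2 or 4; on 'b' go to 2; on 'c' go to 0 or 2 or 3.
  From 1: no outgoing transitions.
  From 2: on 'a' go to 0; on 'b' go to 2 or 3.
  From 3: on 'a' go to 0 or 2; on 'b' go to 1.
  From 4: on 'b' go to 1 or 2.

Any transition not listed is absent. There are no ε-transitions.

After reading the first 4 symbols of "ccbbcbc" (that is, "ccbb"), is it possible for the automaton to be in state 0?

No

Start in {0}.
Read 'c': 0→{0, 2, 3}; now {0, 2, 3}.
Read 'c': 0→{0, 2, 3}, 2→∅, 3→∅; now {0, 2, 3}.
Read 'b': 0→{2}, 2→{2, 3}, 3→{1}; now {1, 2, 3}.
Read 'b': 1→∅, 2→{2, 3}, 3→{1}; now {1, 2, 3}.
State 0 is not in {1, 2, 3}.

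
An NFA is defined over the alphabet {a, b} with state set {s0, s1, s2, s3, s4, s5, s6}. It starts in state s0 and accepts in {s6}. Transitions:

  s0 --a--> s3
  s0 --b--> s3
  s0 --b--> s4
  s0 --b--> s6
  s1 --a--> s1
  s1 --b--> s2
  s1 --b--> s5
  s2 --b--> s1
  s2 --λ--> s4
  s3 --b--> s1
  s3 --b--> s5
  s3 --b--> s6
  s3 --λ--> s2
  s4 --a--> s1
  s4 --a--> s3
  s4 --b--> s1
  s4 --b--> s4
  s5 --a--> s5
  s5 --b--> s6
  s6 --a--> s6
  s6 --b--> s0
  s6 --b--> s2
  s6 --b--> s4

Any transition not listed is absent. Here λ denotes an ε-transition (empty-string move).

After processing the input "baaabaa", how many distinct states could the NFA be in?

6

Start in {s0}.
Read 'b': s0→{s3, s4, s6}; union {s3, s4, s6}; ε-closure = {s2, s3, s4, s6}.
Read 'a': s2→∅, s3→∅, s4→{s1, s3}, s6→{s6}; union {s1, s3, s6}; ε-closure = {s1, s2, s3, s4, s6}.
Read 'a': s1→{s1}, s2→∅, s3→∅, s4→{s1, s3}, s6→{s6}; union {s1, s3, s6}; ε-closure = {s1, s2, s3, s4, s6}.
Read 'a': s1→{s1}, s2→∅, s3→∅, s4→{s1, s3}, s6→{s6}; union {s1, s3, s6}; ε-closure = {s1, s2, s3, s4, s6}.
Read 'b': s1→{s2, s5}, s2→{s1}, s3→{s1, s5, s6}, s4→{s1, s4}, s6→{s0, s2, s4}; now {s0, s1, s2, s4, s5, s6}.
Read 'a': s0→{s3}, s1→{s1}, s2→∅, s4→{s1, s3}, s5→{s5}, s6→{s6}; union {s1, s3, s5, s6}; ε-closure = {s1, s2, s3, s4, s5, s6}.
Read 'a': s1→{s1}, s2→∅, s3→∅, s4→{s1, s3}, s5→{s5}, s6→{s6}; union {s1, s3, s5, s6}; ε-closure = {s1, s2, s3, s4, s5, s6}.
That set has 6 states.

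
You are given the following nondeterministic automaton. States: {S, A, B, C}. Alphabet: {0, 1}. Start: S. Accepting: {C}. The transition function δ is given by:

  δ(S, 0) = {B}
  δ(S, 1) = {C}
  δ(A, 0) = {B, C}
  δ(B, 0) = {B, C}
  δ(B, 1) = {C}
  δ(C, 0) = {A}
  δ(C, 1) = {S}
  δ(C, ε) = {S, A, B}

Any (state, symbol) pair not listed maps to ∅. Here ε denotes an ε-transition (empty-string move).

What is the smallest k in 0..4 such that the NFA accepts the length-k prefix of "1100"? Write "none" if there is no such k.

1

Start in {S}.
Read '1': S→{C}; union {C}; ε-closure = {S, A, B, C}.
None of the earlier sets intersect F, but {S, A, B, C} does.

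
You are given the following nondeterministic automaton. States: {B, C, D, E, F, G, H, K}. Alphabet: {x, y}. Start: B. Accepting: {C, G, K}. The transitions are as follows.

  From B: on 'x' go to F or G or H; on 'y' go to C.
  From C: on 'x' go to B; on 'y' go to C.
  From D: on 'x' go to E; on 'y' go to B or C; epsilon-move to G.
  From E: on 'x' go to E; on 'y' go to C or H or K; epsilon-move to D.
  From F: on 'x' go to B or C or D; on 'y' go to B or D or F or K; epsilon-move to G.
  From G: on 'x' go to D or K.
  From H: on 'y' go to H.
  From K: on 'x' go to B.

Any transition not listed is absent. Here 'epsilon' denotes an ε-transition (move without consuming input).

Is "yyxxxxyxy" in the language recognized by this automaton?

Start in {B}.
Read 'y': B→{C}; now {C}.
Read 'y': C→{C}; now {C}.
Read 'x': C→{B}; now {B}.
Read 'x': B→{F, G, H}; now {F, G, H}.
Read 'x': F→{B, C, D}, G→{D, K}, H→∅; union {B, C, D, K}; ε-closure = {B, C, D, G, K}.
Read 'x': B→{F, G, H}, C→{B}, D→{E}, G→{D, K}, K→{B}; now {B, D, E, F, G, H, K}.
Read 'y': B→{C}, D→{B, C}, E→{C, H, K}, F→{B, D, F, K}, G→∅, H→{H}, K→∅; union {B, C, D, F, H, K}; ε-closure = {B, C, D, F, G, H, K}.
Read 'x': B→{F, G, H}, C→{B}, D→{E}, F→{B, C, D}, G→{D, K}, H→∅, K→{B}; now {B, C, D, E, F, G, H, K}.
Read 'y': B→{C}, C→{C}, D→{B, C}, E→{C, H, K}, F→{B, D, F, K}, G→∅, H→{H}, K→∅; union {B, C, D, F, H, K}; ε-closure = {B, C, D, F, G, H, K}.
The final set {B, C, D, F, G, H, K} contains the accepting states C, G, K.

Yes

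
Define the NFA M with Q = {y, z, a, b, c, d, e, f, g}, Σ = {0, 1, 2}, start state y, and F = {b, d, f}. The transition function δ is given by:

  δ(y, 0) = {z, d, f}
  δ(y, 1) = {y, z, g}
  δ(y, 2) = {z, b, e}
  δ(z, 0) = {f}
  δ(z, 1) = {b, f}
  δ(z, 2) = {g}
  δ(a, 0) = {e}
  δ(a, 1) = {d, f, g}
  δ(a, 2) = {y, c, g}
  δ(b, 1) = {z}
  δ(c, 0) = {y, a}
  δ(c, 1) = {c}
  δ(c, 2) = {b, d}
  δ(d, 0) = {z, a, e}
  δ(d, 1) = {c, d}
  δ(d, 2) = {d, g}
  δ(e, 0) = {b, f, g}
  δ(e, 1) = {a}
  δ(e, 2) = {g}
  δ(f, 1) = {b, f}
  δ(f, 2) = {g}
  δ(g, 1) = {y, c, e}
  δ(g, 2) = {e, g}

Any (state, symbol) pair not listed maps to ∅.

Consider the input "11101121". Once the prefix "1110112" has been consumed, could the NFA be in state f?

Start in {y}.
Read '1': y→{y, z, g}; now {y, z, g}.
Read '1': y→{y, z, g}, z→{b, f}, g→{y, c, e}; now {y, z, b, c, e, f, g}.
Read '1': y→{y, z, g}, z→{b, f}, b→{z}, c→{c}, e→{a}, f→{b, f}, g→{y, c, e}; now {y, z, a, b, c, e, f, g}.
Read '0': y→{z, d, f}, z→{f}, a→{e}, b→∅, c→{y, a}, e→{b, f, g}, f→∅, g→∅; now {y, z, a, b, d, e, f, g}.
Read '1': y→{y, z, g}, z→{b, f}, a→{d, f, g}, b→{z}, d→{c, d}, e→{a}, f→{b, f}, g→{y, c, e}; now {y, z, a, b, c, d, e, f, g}.
Read '1': y→{y, z, g}, z→{b, f}, a→{d, f, g}, b→{z}, c→{c}, d→{c, d}, e→{a}, f→{b, f}, g→{y, c, e}; now {y, z, a, b, c, d, e, f, g}.
Read '2': y→{z, b, e}, z→{g}, a→{y, c, g}, b→∅, c→{b, d}, d→{d, g}, e→{g}, f→{g}, g→{e, g}; now {y, z, b, c, d, e, g}.
State f is not in {y, z, b, c, d, e, g}.

No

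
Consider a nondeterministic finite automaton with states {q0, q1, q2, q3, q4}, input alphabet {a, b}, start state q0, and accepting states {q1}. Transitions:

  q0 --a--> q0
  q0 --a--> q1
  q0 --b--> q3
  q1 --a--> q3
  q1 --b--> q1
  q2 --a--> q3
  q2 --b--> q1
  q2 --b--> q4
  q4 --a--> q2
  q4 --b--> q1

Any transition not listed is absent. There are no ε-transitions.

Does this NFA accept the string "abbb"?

Start in {q0}.
Read 'a': {q0} → {q0, q1}.
Read 'b': {q0, q1} → {q1, q3}.
Read 'b': {q1, q3} → {q1}.
Read 'b': {q1} → {q1}.
The final set {q1} contains the accepting state q1.

Yes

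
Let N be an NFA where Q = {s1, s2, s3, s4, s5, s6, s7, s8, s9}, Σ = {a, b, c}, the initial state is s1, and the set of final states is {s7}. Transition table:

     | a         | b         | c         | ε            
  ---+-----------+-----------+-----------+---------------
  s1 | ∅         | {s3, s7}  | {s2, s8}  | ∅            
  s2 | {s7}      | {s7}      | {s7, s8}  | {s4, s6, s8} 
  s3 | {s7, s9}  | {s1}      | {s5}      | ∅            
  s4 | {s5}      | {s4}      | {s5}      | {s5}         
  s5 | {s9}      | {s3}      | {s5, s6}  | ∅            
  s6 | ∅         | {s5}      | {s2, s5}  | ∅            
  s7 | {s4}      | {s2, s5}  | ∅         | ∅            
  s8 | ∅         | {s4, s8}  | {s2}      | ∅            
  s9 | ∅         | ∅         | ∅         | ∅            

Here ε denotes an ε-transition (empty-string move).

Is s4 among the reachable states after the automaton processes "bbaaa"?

No

Start in {s1}.
Read 'b': s1→{s3, s7}; now {s3, s7}.
Read 'b': s3→{s1}, s7→{s2, s5}; union {s1, s2, s5}; ε-closure = {s1, s2, s4, s5, s6, s8}.
Read 'a': s1→∅, s2→{s7}, s4→{s5}, s5→{s9}, s6→∅, s8→∅; now {s5, s7, s9}.
Read 'a': s5→{s9}, s7→{s4}, s9→∅; union {s4, s9}; ε-closure = {s4, s5, s9}.
Read 'a': s4→{s5}, s5→{s9}, s9→∅; now {s5, s9}.
State s4 is not in {s5, s9}.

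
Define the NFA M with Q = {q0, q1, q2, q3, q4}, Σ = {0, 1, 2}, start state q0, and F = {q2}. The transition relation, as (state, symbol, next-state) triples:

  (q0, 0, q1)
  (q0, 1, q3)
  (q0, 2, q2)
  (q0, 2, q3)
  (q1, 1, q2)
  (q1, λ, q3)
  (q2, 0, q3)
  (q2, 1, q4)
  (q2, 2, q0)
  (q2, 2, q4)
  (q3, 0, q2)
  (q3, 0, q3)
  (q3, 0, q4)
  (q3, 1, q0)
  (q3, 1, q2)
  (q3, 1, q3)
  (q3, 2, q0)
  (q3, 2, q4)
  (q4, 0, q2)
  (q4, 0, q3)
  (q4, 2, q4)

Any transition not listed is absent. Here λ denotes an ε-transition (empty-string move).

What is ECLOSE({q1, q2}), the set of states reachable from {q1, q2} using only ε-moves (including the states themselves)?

Begin with {q1, q2}.
ε-move q1 → q3; add q3.

{q1, q2, q3}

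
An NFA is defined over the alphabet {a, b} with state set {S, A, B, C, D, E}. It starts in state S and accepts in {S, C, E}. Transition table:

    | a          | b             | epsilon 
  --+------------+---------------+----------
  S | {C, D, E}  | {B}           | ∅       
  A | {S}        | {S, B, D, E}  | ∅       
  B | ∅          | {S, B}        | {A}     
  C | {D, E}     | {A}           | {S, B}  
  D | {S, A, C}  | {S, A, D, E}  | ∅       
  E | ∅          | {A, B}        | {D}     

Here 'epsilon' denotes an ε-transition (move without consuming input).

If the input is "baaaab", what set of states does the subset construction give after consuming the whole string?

{S, A, B, D, E}

Start in {S}.
Read 'b': S→{B}; union {B}; ε-closure = {A, B}.
Read 'a': A→{S}, B→∅; now {S}.
Read 'a': S→{C, D, E}; union {C, D, E}; ε-closure = {S, A, B, C, D, E}.
Read 'a': S→{C, D, E}, A→{S}, B→∅, C→{D, E}, D→{S, A, C}, E→∅; union {S, A, C, D, E}; ε-closure = {S, A, B, C, D, E}.
Read 'a': S→{C, D, E}, A→{S}, B→∅, C→{D, E}, D→{S, A, C}, E→∅; union {S, A, C, D, E}; ε-closure = {S, A, B, C, D, E}.
Read 'b': S→{B}, A→{S, B, D, E}, B→{S, B}, C→{A}, D→{S, A, D, E}, E→{A, B}; now {S, A, B, D, E}.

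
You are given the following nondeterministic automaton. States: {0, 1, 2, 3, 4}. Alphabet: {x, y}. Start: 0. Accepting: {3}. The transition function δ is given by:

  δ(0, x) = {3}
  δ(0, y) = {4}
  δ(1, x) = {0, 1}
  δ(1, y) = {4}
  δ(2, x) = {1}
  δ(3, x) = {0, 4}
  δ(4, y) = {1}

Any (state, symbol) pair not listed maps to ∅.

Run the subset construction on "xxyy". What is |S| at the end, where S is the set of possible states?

2

Start in {0}.
Read 'x': {0} → {3}.
Read 'x': {3} → {0, 4}.
Read 'y': {0, 4} → {1, 4}.
Read 'y': {1, 4} → {1, 4}.
That set has 2 states.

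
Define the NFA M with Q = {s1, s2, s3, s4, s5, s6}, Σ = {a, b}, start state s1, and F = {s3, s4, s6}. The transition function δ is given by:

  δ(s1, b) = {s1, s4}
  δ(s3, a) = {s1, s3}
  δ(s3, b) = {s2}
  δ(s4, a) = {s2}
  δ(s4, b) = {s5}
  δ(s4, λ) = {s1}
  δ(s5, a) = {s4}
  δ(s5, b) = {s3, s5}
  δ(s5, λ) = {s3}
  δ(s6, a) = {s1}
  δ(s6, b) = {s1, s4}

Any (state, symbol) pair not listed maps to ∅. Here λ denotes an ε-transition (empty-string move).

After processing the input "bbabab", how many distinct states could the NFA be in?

5

Start in {s1}.
Read 'b': s1→{s1, s4}; now {s1, s4}.
Read 'b': s1→{s1, s4}, s4→{s5}; union {s1, s4, s5}; ε-closure = {s1, s3, s4, s5}.
Read 'a': s1→∅, s3→{s1, s3}, s4→{s2}, s5→{s4}; now {s1, s2, s3, s4}.
Read 'b': s1→{s1, s4}, s2→∅, s3→{s2}, s4→{s5}; union {s1, s2, s4, s5}; ε-closure = {s1, s2, s3, s4, s5}.
Read 'a': s1→∅, s2→∅, s3→{s1, s3}, s4→{s2}, s5→{s4}; now {s1, s2, s3, s4}.
Read 'b': s1→{s1, s4}, s2→∅, s3→{s2}, s4→{s5}; union {s1, s2, s4, s5}; ε-closure = {s1, s2, s3, s4, s5}.
That set has 5 states.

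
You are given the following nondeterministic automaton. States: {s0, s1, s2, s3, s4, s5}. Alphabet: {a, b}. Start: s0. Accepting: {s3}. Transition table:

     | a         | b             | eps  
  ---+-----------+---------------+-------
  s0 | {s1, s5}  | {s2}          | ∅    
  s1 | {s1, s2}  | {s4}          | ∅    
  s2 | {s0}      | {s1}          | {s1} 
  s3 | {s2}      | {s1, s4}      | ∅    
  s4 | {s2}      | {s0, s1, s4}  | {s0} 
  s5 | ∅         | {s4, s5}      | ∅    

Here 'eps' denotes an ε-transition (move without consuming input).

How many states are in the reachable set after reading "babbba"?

4

Start in {s0}.
Read 'b': s0→{s2}; union {s2}; ε-closure = {s1, s2}.
Read 'a': s1→{s1, s2}, s2→{s0}; now {s0, s1, s2}.
Read 'b': s0→{s2}, s1→{s4}, s2→{s1}; union {s1, s2, s4}; ε-closure = {s0, s1, s2, s4}.
Read 'b': s0→{s2}, s1→{s4}, s2→{s1}, s4→{s0, s1, s4}; now {s0, s1, s2, s4}.
Read 'b': s0→{s2}, s1→{s4}, s2→{s1}, s4→{s0, s1, s4}; now {s0, s1, s2, s4}.
Read 'a': s0→{s1, s5}, s1→{s1, s2}, s2→{s0}, s4→{s2}; now {s0, s1, s2, s5}.
That set has 4 states.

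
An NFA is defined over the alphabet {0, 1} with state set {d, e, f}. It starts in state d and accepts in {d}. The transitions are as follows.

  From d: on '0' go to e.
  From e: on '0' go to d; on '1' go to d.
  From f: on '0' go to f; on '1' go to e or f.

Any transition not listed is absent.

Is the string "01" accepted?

Yes

Start in {d}.
Read '0': {d} → {e}.
Read '1': {e} → {d}.
The final set {d} contains the accepting state d.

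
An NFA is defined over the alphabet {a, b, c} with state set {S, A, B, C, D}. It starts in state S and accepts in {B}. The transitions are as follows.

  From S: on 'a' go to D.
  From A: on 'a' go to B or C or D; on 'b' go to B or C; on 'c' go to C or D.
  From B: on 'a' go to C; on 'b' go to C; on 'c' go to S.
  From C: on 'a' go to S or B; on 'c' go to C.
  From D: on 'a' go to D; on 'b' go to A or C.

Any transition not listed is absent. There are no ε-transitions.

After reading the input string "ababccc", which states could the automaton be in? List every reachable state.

{C}

Start in {S}.
Read 'a': S→{D}; now {D}.
Read 'b': D→{A, C}; now {A, C}.
Read 'a': A→{B, C, D}, C→{S, B}; now {S, B, C, D}.
Read 'b': S→∅, B→{C}, C→∅, D→{A, C}; now {A, C}.
Read 'c': A→{C, D}, C→{C}; now {C, D}.
Read 'c': C→{C}, D→∅; now {C}.
Read 'c': C→{C}; now {C}.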